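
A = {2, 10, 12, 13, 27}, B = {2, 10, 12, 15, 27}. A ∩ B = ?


A ∩ B = elements in both A and B
A = {2, 10, 12, 13, 27}
B = {2, 10, 12, 15, 27}
A ∩ B = {2, 10, 12, 27}

A ∩ B = {2, 10, 12, 27}


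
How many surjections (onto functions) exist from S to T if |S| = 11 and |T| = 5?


n = |S| = 11, k = |T| = 5. Surjections via inclusion-exclusion:
S(n,k) = Σ(-1)^i × C(k,i) × (k-i)^n, i=0 to k
i=0: (-1)^0×C(5,0)×5^11 = 48828125
i=1: (-1)^1×C(5,1)×4^11 = -20971520
i=2: (-1)^2×C(5,2)×3^11 = 1771470
i=3: (-1)^3×C(5,3)×2^11 = -20480
i=4: (-1)^4×C(5,4)×1^11 = 5
i=5: (-1)^5×C(5,5)×0^11 = 0
Total = 29607600

Number of surjections = 29607600


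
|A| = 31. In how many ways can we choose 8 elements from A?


C(n,k) = n! / (k!(n-k)!)
C(31,8) = 31! / (8!23!)
= 7888725

C(31,8) = 7888725


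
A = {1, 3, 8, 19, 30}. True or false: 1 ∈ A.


A = {1, 3, 8, 19, 30}
Checking if 1 is in A
1 is in A → True

1 ∈ A


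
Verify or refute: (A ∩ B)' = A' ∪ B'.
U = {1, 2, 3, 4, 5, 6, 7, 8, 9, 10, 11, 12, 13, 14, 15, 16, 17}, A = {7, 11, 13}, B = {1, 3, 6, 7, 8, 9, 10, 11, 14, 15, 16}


LHS: A ∩ B = {7, 11}
(A ∩ B)' = U \ (A ∩ B) = {1, 2, 3, 4, 5, 6, 8, 9, 10, 12, 13, 14, 15, 16, 17}
A' = {1, 2, 3, 4, 5, 6, 8, 9, 10, 12, 14, 15, 16, 17}, B' = {2, 4, 5, 12, 13, 17}
Claimed RHS: A' ∪ B' = {1, 2, 3, 4, 5, 6, 8, 9, 10, 12, 13, 14, 15, 16, 17}
Identity is VALID: LHS = RHS = {1, 2, 3, 4, 5, 6, 8, 9, 10, 12, 13, 14, 15, 16, 17} ✓

Identity is valid. (A ∩ B)' = A' ∪ B' = {1, 2, 3, 4, 5, 6, 8, 9, 10, 12, 13, 14, 15, 16, 17}


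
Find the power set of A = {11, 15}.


|A| = 2, so |P(A)| = 2^2 = 4
Enumerate subsets by cardinality (0 to 2):
∅, {11}, {15}, {11, 15}

P(A) has 4 subsets: ∅, {11}, {15}, {11, 15}


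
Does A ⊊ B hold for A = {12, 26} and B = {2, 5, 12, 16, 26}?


A ⊂ B requires: A ⊆ B AND A ≠ B.
A ⊆ B? Yes
A = B? No
A ⊂ B: Yes (A is a proper subset of B)

Yes, A ⊂ B


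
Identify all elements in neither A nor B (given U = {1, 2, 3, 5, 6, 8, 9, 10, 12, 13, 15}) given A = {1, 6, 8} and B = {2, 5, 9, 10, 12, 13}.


A = {1, 6, 8}
B = {2, 5, 9, 10, 12, 13}
Region: in neither A nor B (given U = {1, 2, 3, 5, 6, 8, 9, 10, 12, 13, 15})
Elements: {3, 15}

Elements in neither A nor B (given U = {1, 2, 3, 5, 6, 8, 9, 10, 12, 13, 15}): {3, 15}


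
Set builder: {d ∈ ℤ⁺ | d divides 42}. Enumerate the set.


Checking each candidate:
Condition: positive divisors of 42
Result = {1, 2, 3, 6, 7, 14, 21, 42}

{1, 2, 3, 6, 7, 14, 21, 42}


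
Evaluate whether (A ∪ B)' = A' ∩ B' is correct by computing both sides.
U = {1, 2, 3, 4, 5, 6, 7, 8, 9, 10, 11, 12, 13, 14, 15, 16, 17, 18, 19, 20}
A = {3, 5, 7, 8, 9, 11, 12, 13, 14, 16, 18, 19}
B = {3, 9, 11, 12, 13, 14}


LHS: A ∪ B = {3, 5, 7, 8, 9, 11, 12, 13, 14, 16, 18, 19}
(A ∪ B)' = U \ (A ∪ B) = {1, 2, 4, 6, 10, 15, 17, 20}
A' = {1, 2, 4, 6, 10, 15, 17, 20}, B' = {1, 2, 4, 5, 6, 7, 8, 10, 15, 16, 17, 18, 19, 20}
Claimed RHS: A' ∩ B' = {1, 2, 4, 6, 10, 15, 17, 20}
Identity is VALID: LHS = RHS = {1, 2, 4, 6, 10, 15, 17, 20} ✓

Identity is valid. (A ∪ B)' = A' ∩ B' = {1, 2, 4, 6, 10, 15, 17, 20}


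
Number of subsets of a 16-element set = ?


Number of subsets = 2^n
= 2^16
= 65536

|P(A)| = 65536


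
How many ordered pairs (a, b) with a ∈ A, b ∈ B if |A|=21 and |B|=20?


|A × B| = |A| × |B|
= 21 × 20
= 420

|A × B| = 420


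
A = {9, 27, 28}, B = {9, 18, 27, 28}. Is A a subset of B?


A ⊆ B means every element of A is in B.
All elements of A are in B.
So A ⊆ B.

Yes, A ⊆ B


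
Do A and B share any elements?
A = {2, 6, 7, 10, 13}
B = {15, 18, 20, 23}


Disjoint means A ∩ B = ∅.
A ∩ B = ∅
A ∩ B = ∅, so A and B are disjoint.

No — A and B share no elements (A ∩ B = ∅), so they are disjoint


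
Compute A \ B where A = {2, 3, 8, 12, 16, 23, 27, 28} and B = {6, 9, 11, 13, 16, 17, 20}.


A \ B = elements in A but not in B
A = {2, 3, 8, 12, 16, 23, 27, 28}
B = {6, 9, 11, 13, 16, 17, 20}
Remove from A any elements in B
A \ B = {2, 3, 8, 12, 23, 27, 28}

A \ B = {2, 3, 8, 12, 23, 27, 28}


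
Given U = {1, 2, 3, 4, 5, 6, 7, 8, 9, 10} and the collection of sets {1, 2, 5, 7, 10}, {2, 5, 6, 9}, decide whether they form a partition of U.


A partition requires: (1) non-empty parts, (2) pairwise disjoint, (3) union = U
Parts: {1, 2, 5, 7, 10}, {2, 5, 6, 9}
Union of parts: {1, 2, 5, 6, 7, 9, 10}
U = {1, 2, 3, 4, 5, 6, 7, 8, 9, 10}
All non-empty? True
Pairwise disjoint? False
Covers U? False

No, not a valid partition


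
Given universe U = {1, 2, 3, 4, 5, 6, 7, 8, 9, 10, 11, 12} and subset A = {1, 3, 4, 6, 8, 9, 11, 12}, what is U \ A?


Aᶜ = U \ A = elements in U but not in A
U = {1, 2, 3, 4, 5, 6, 7, 8, 9, 10, 11, 12}
A = {1, 3, 4, 6, 8, 9, 11, 12}
Aᶜ = {2, 5, 7, 10}

Aᶜ = {2, 5, 7, 10}


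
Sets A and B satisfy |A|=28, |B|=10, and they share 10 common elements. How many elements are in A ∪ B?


|A ∪ B| = |A| + |B| - |A ∩ B|
= 28 + 10 - 10
= 28

|A ∪ B| = 28


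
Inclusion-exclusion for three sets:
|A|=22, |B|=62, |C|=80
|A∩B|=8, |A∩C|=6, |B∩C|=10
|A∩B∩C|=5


|A∪B∪C| = |A|+|B|+|C| - |A∩B|-|A∩C|-|B∩C| + |A∩B∩C|
= 22+62+80 - 8-6-10 + 5
= 164 - 24 + 5
= 145

|A ∪ B ∪ C| = 145


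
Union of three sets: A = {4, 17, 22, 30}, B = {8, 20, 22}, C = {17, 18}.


A ∪ B = {4, 8, 17, 20, 22, 30}
(A ∪ B) ∪ C = {4, 8, 17, 18, 20, 22, 30}

A ∪ B ∪ C = {4, 8, 17, 18, 20, 22, 30}


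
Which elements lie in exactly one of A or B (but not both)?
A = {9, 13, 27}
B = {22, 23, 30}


A △ B = (A \ B) ∪ (B \ A) = elements in exactly one of A or B
A \ B = {9, 13, 27}
B \ A = {22, 23, 30}
A △ B = {9, 13, 22, 23, 27, 30}

A △ B = {9, 13, 22, 23, 27, 30}


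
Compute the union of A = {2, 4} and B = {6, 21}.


A ∪ B = all elements in A or B (or both)
A = {2, 4}
B = {6, 21}
A ∪ B = {2, 4, 6, 21}

A ∪ B = {2, 4, 6, 21}


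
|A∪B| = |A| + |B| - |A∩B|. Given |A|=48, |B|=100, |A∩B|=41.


|A ∪ B| = |A| + |B| - |A ∩ B|
= 48 + 100 - 41
= 107

|A ∪ B| = 107


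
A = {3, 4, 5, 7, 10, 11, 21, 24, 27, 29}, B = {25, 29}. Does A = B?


Two sets are equal iff they have exactly the same elements.
A = {3, 4, 5, 7, 10, 11, 21, 24, 27, 29}
B = {25, 29}
Differences: {3, 4, 5, 7, 10, 11, 21, 24, 25, 27}
A ≠ B

No, A ≠ B


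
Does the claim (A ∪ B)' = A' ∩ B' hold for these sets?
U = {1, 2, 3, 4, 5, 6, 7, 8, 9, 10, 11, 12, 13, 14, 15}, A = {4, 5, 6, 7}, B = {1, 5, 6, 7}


LHS: A ∪ B = {1, 4, 5, 6, 7}
(A ∪ B)' = U \ (A ∪ B) = {2, 3, 8, 9, 10, 11, 12, 13, 14, 15}
A' = {1, 2, 3, 8, 9, 10, 11, 12, 13, 14, 15}, B' = {2, 3, 4, 8, 9, 10, 11, 12, 13, 14, 15}
Claimed RHS: A' ∩ B' = {2, 3, 8, 9, 10, 11, 12, 13, 14, 15}
Identity is VALID: LHS = RHS = {2, 3, 8, 9, 10, 11, 12, 13, 14, 15} ✓

Identity is valid. (A ∪ B)' = A' ∩ B' = {2, 3, 8, 9, 10, 11, 12, 13, 14, 15}


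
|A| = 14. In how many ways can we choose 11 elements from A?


C(n,k) = n! / (k!(n-k)!)
C(14,11) = 14! / (11!3!)
= 364

C(14,11) = 364


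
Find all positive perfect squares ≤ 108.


Checking each candidate:
Condition: positive perfect squares ≤ 108
Result = {1, 4, 9, 16, 25, 36, 49, 64, 81, 100}

{1, 4, 9, 16, 25, 36, 49, 64, 81, 100}


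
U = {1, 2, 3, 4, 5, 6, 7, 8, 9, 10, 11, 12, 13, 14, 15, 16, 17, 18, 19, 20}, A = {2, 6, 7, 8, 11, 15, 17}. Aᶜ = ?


Aᶜ = U \ A = elements in U but not in A
U = {1, 2, 3, 4, 5, 6, 7, 8, 9, 10, 11, 12, 13, 14, 15, 16, 17, 18, 19, 20}
A = {2, 6, 7, 8, 11, 15, 17}
Aᶜ = {1, 3, 4, 5, 9, 10, 12, 13, 14, 16, 18, 19, 20}

Aᶜ = {1, 3, 4, 5, 9, 10, 12, 13, 14, 16, 18, 19, 20}


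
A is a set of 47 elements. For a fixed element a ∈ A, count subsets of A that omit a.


Subsets of A avoiding a are subsets of A \ {a}, which has 46 elements.
Count = 2^(n-1) = 2^46
= 70368744177664

Number of subsets avoiding a = 70368744177664


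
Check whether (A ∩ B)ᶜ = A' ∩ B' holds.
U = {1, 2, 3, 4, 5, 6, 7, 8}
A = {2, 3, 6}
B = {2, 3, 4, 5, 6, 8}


LHS: A ∩ B = {2, 3, 6}
(A ∩ B)' = U \ (A ∩ B) = {1, 4, 5, 7, 8}
A' = {1, 4, 5, 7, 8}, B' = {1, 7}
Claimed RHS: A' ∩ B' = {1, 7}
Identity is INVALID: LHS = {1, 4, 5, 7, 8} but the RHS claimed here equals {1, 7}. The correct form is (A ∩ B)' = A' ∪ B'.

Identity is invalid: (A ∩ B)' = {1, 4, 5, 7, 8} but A' ∩ B' = {1, 7}. The correct De Morgan law is (A ∩ B)' = A' ∪ B'.


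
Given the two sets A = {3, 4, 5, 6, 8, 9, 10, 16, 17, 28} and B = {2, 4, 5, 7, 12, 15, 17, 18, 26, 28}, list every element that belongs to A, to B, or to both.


A ∪ B = all elements in A or B (or both)
A = {3, 4, 5, 6, 8, 9, 10, 16, 17, 28}
B = {2, 4, 5, 7, 12, 15, 17, 18, 26, 28}
A ∪ B = {2, 3, 4, 5, 6, 7, 8, 9, 10, 12, 15, 16, 17, 18, 26, 28}

A ∪ B = {2, 3, 4, 5, 6, 7, 8, 9, 10, 12, 15, 16, 17, 18, 26, 28}


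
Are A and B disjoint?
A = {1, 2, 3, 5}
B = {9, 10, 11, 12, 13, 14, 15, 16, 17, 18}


Disjoint means A ∩ B = ∅.
A ∩ B = ∅
A ∩ B = ∅, so A and B are disjoint.

Yes, A and B are disjoint


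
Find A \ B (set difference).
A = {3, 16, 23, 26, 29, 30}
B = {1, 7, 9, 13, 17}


A \ B = elements in A but not in B
A = {3, 16, 23, 26, 29, 30}
B = {1, 7, 9, 13, 17}
Remove from A any elements in B
A \ B = {3, 16, 23, 26, 29, 30}

A \ B = {3, 16, 23, 26, 29, 30}


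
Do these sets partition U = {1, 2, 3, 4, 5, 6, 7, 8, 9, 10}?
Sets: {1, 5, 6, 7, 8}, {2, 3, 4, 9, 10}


A partition requires: (1) non-empty parts, (2) pairwise disjoint, (3) union = U
Parts: {1, 5, 6, 7, 8}, {2, 3, 4, 9, 10}
Union of parts: {1, 2, 3, 4, 5, 6, 7, 8, 9, 10}
U = {1, 2, 3, 4, 5, 6, 7, 8, 9, 10}
All non-empty? True
Pairwise disjoint? True
Covers U? True

Yes, valid partition


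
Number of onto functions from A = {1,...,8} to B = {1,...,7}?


n = |A| = 8, k = |B| = 7. Surjections via inclusion-exclusion:
S(n,k) = Σ(-1)^i × C(k,i) × (k-i)^n, i=0 to k
i=0: (-1)^0×C(7,0)×7^8 = 5764801
i=1: (-1)^1×C(7,1)×6^8 = -11757312
i=2: (-1)^2×C(7,2)×5^8 = 8203125
i=3: (-1)^3×C(7,3)×4^8 = -2293760
i=4: (-1)^4×C(7,4)×3^8 = 229635
i=5: (-1)^5×C(7,5)×2^8 = -5376
i=6: (-1)^6×C(7,6)×1^8 = 7
i=7: (-1)^7×C(7,7)×0^8 = 0
Total = 141120

Number of surjections = 141120


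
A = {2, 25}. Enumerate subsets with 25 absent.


A subset of A that omits 25 is a subset of A \ {25}, so there are 2^(n-1) = 2^1 = 2 of them.
Subsets excluding 25: ∅, {2}

Subsets excluding 25 (2 total): ∅, {2}


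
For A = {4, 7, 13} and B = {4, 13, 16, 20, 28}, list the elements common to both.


A ∩ B = elements in both A and B
A = {4, 7, 13}
B = {4, 13, 16, 20, 28}
A ∩ B = {4, 13}

A ∩ B = {4, 13}


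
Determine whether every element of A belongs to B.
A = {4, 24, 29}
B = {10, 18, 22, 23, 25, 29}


A ⊆ B means every element of A is in B.
Elements in A not in B: {4, 24}
So A ⊄ B.

No, A ⊄ B


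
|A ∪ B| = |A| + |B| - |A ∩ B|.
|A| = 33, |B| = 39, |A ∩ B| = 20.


|A ∪ B| = |A| + |B| - |A ∩ B|
= 33 + 39 - 20
= 52

|A ∪ B| = 52


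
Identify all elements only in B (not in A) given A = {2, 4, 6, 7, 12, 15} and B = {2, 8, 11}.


A = {2, 4, 6, 7, 12, 15}
B = {2, 8, 11}
Region: only in B (not in A)
Elements: {8, 11}

Elements only in B (not in A): {8, 11}


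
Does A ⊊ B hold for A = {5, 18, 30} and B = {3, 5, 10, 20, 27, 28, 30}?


A ⊂ B requires: A ⊆ B AND A ≠ B.
A ⊆ B? No
A ⊄ B, so A is not a proper subset.

No, A is not a proper subset of B


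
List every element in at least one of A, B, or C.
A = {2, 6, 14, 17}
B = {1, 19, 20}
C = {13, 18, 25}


A ∪ B = {1, 2, 6, 14, 17, 19, 20}
(A ∪ B) ∪ C = {1, 2, 6, 13, 14, 17, 18, 19, 20, 25}

A ∪ B ∪ C = {1, 2, 6, 13, 14, 17, 18, 19, 20, 25}


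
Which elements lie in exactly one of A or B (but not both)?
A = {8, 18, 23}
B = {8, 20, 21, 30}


A △ B = (A \ B) ∪ (B \ A) = elements in exactly one of A or B
A \ B = {18, 23}
B \ A = {20, 21, 30}
A △ B = {18, 20, 21, 23, 30}

A △ B = {18, 20, 21, 23, 30}


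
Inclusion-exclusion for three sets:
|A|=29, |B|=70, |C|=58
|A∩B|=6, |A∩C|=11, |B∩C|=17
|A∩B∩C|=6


|A∪B∪C| = |A|+|B|+|C| - |A∩B|-|A∩C|-|B∩C| + |A∩B∩C|
= 29+70+58 - 6-11-17 + 6
= 157 - 34 + 6
= 129

|A ∪ B ∪ C| = 129


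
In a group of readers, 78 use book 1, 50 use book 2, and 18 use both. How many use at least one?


|A ∪ B| = |A| + |B| - |A ∩ B|
= 78 + 50 - 18
= 110

|A ∪ B| = 110


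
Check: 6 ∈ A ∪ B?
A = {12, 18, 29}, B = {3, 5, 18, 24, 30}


A = {12, 18, 29}, B = {3, 5, 18, 24, 30}
A ∪ B = all elements in A or B
A ∪ B = {3, 5, 12, 18, 24, 29, 30}
Checking if 6 ∈ A ∪ B
6 is not in A ∪ B → False

6 ∉ A ∪ B


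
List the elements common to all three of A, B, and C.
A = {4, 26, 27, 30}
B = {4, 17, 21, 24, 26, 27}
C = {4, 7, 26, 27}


A ∩ B = {4, 26, 27}
(A ∩ B) ∩ C = {4, 26, 27}

A ∩ B ∩ C = {4, 26, 27}


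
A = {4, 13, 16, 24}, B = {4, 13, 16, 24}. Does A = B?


Two sets are equal iff they have exactly the same elements.
A = {4, 13, 16, 24}
B = {4, 13, 16, 24}
Same elements → A = B

Yes, A = B


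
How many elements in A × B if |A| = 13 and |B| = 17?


|A × B| = |A| × |B|
= 13 × 17
= 221

|A × B| = 221


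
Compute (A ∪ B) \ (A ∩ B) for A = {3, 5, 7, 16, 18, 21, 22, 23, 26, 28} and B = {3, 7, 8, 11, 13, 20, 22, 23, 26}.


A △ B = (A \ B) ∪ (B \ A) = elements in exactly one of A or B
A \ B = {5, 16, 18, 21, 28}
B \ A = {8, 11, 13, 20}
A △ B = {5, 8, 11, 13, 16, 18, 20, 21, 28}

A △ B = {5, 8, 11, 13, 16, 18, 20, 21, 28}


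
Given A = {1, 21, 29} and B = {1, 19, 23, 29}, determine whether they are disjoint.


Disjoint means A ∩ B = ∅.
A ∩ B = {1, 29}
A ∩ B ≠ ∅, so A and B are NOT disjoint.

No, A and B are not disjoint (A ∩ B = {1, 29})


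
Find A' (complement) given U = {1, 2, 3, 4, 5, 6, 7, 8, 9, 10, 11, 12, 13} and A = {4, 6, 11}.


Aᶜ = U \ A = elements in U but not in A
U = {1, 2, 3, 4, 5, 6, 7, 8, 9, 10, 11, 12, 13}
A = {4, 6, 11}
Aᶜ = {1, 2, 3, 5, 7, 8, 9, 10, 12, 13}

Aᶜ = {1, 2, 3, 5, 7, 8, 9, 10, 12, 13}


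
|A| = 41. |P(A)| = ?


Number of subsets = 2^n
= 2^41
= 2199023255552

|P(A)| = 2199023255552


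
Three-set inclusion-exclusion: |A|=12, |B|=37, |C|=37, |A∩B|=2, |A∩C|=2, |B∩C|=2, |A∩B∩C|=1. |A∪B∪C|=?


|A∪B∪C| = |A|+|B|+|C| - |A∩B|-|A∩C|-|B∩C| + |A∩B∩C|
= 12+37+37 - 2-2-2 + 1
= 86 - 6 + 1
= 81

|A ∪ B ∪ C| = 81


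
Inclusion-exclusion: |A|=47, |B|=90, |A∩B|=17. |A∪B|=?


|A ∪ B| = |A| + |B| - |A ∩ B|
= 47 + 90 - 17
= 120

|A ∪ B| = 120


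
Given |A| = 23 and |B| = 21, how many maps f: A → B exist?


Each of |A| = 23 inputs maps to any of |B| = 21 outputs.
# functions = |B|^|A| = 21^23
= 2576580875108218291929075869661

Number of functions = 2576580875108218291929075869661


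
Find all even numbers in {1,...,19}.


Checking each candidate:
Condition: even numbers in {1,...,19}
Result = {2, 4, 6, 8, 10, 12, 14, 16, 18}

{2, 4, 6, 8, 10, 12, 14, 16, 18}


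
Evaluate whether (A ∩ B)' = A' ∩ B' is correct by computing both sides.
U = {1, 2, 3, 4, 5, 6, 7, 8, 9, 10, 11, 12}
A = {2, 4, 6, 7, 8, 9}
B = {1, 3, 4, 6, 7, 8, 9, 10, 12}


LHS: A ∩ B = {4, 6, 7, 8, 9}
(A ∩ B)' = U \ (A ∩ B) = {1, 2, 3, 5, 10, 11, 12}
A' = {1, 3, 5, 10, 11, 12}, B' = {2, 5, 11}
Claimed RHS: A' ∩ B' = {5, 11}
Identity is INVALID: LHS = {1, 2, 3, 5, 10, 11, 12} but the RHS claimed here equals {5, 11}. The correct form is (A ∩ B)' = A' ∪ B'.

Identity is invalid: (A ∩ B)' = {1, 2, 3, 5, 10, 11, 12} but A' ∩ B' = {5, 11}. The correct De Morgan law is (A ∩ B)' = A' ∪ B'.


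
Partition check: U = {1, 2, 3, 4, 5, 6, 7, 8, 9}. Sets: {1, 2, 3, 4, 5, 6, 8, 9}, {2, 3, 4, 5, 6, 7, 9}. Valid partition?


A partition requires: (1) non-empty parts, (2) pairwise disjoint, (3) union = U
Parts: {1, 2, 3, 4, 5, 6, 8, 9}, {2, 3, 4, 5, 6, 7, 9}
Union of parts: {1, 2, 3, 4, 5, 6, 7, 8, 9}
U = {1, 2, 3, 4, 5, 6, 7, 8, 9}
All non-empty? True
Pairwise disjoint? False
Covers U? True

No, not a valid partition


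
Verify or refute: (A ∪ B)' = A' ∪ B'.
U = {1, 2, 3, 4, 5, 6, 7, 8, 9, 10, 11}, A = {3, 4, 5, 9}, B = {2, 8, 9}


LHS: A ∪ B = {2, 3, 4, 5, 8, 9}
(A ∪ B)' = U \ (A ∪ B) = {1, 6, 7, 10, 11}
A' = {1, 2, 6, 7, 8, 10, 11}, B' = {1, 3, 4, 5, 6, 7, 10, 11}
Claimed RHS: A' ∪ B' = {1, 2, 3, 4, 5, 6, 7, 8, 10, 11}
Identity is INVALID: LHS = {1, 6, 7, 10, 11} but the RHS claimed here equals {1, 2, 3, 4, 5, 6, 7, 8, 10, 11}. The correct form is (A ∪ B)' = A' ∩ B'.

Identity is invalid: (A ∪ B)' = {1, 6, 7, 10, 11} but A' ∪ B' = {1, 2, 3, 4, 5, 6, 7, 8, 10, 11}. The correct De Morgan law is (A ∪ B)' = A' ∩ B'.


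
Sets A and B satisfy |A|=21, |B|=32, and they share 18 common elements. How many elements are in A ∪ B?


|A ∪ B| = |A| + |B| - |A ∩ B|
= 21 + 32 - 18
= 35

|A ∪ B| = 35


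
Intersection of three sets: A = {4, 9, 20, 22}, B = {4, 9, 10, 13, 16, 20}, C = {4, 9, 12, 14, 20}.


A ∩ B = {4, 9, 20}
(A ∩ B) ∩ C = {4, 9, 20}

A ∩ B ∩ C = {4, 9, 20}


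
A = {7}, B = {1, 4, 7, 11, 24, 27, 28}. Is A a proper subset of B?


A ⊂ B requires: A ⊆ B AND A ≠ B.
A ⊆ B? Yes
A = B? No
A ⊂ B: Yes (A is a proper subset of B)

Yes, A ⊂ B


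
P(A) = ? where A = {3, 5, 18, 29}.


|A| = 4, so |P(A)| = 2^4 = 16
Enumerate subsets by cardinality (0 to 4):
∅, {3}, {5}, {18}, {29}, {3, 5}, {3, 18}, {3, 29}, {5, 18}, {5, 29}, {18, 29}, {3, 5, 18}, {3, 5, 29}, {3, 18, 29}, {5, 18, 29}, {3, 5, 18, 29}

P(A) has 16 subsets: ∅, {3}, {5}, {18}, {29}, {3, 5}, {3, 18}, {3, 29}, {5, 18}, {5, 29}, {18, 29}, {3, 5, 18}, {3, 5, 29}, {3, 18, 29}, {5, 18, 29}, {3, 5, 18, 29}


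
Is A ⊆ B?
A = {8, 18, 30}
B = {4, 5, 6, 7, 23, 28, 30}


A ⊆ B means every element of A is in B.
Elements in A not in B: {8, 18}
So A ⊄ B.

No, A ⊄ B


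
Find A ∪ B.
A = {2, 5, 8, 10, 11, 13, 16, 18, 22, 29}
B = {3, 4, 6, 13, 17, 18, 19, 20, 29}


A ∪ B = all elements in A or B (or both)
A = {2, 5, 8, 10, 11, 13, 16, 18, 22, 29}
B = {3, 4, 6, 13, 17, 18, 19, 20, 29}
A ∪ B = {2, 3, 4, 5, 6, 8, 10, 11, 13, 16, 17, 18, 19, 20, 22, 29}

A ∪ B = {2, 3, 4, 5, 6, 8, 10, 11, 13, 16, 17, 18, 19, 20, 22, 29}


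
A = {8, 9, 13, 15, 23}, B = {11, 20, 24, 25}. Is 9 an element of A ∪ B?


A = {8, 9, 13, 15, 23}, B = {11, 20, 24, 25}
A ∪ B = all elements in A or B
A ∪ B = {8, 9, 11, 13, 15, 20, 23, 24, 25}
Checking if 9 ∈ A ∪ B
9 is in A ∪ B → True

9 ∈ A ∪ B


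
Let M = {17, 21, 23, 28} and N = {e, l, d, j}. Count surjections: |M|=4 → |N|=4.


n = |M| = 4, k = |N| = 4. Surjections via inclusion-exclusion:
S(n,k) = Σ(-1)^i × C(k,i) × (k-i)^n, i=0 to k
i=0: (-1)^0×C(4,0)×4^4 = 256
i=1: (-1)^1×C(4,1)×3^4 = -324
i=2: (-1)^2×C(4,2)×2^4 = 96
i=3: (-1)^3×C(4,3)×1^4 = -4
i=4: (-1)^4×C(4,4)×0^4 = 0
Total = 24

Number of surjections = 24


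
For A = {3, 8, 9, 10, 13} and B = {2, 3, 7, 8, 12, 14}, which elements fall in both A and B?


A = {3, 8, 9, 10, 13}
B = {2, 3, 7, 8, 12, 14}
Region: in both A and B
Elements: {3, 8}

Elements in both A and B: {3, 8}


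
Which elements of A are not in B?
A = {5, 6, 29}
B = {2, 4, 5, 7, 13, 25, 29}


A \ B = elements in A but not in B
A = {5, 6, 29}
B = {2, 4, 5, 7, 13, 25, 29}
Remove from A any elements in B
A \ B = {6}

A \ B = {6}


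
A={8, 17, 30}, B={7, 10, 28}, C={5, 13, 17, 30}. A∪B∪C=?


A ∪ B = {7, 8, 10, 17, 28, 30}
(A ∪ B) ∪ C = {5, 7, 8, 10, 13, 17, 28, 30}

A ∪ B ∪ C = {5, 7, 8, 10, 13, 17, 28, 30}


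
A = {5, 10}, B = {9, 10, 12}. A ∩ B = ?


A ∩ B = elements in both A and B
A = {5, 10}
B = {9, 10, 12}
A ∩ B = {10}

A ∩ B = {10}


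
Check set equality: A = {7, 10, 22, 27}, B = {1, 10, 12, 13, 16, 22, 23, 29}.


Two sets are equal iff they have exactly the same elements.
A = {7, 10, 22, 27}
B = {1, 10, 12, 13, 16, 22, 23, 29}
Differences: {1, 7, 12, 13, 16, 23, 27, 29}
A ≠ B

No, A ≠ B


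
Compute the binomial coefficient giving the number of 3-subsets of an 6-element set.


C(n,k) = n! / (k!(n-k)!)
C(6,3) = 6! / (3!3!)
= 20

C(6,3) = 20


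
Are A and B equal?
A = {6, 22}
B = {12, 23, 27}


Two sets are equal iff they have exactly the same elements.
A = {6, 22}
B = {12, 23, 27}
Differences: {6, 12, 22, 23, 27}
A ≠ B

No, A ≠ B


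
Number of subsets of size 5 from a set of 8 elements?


C(n,k) = n! / (k!(n-k)!)
C(8,5) = 8! / (5!3!)
= 56

C(8,5) = 56


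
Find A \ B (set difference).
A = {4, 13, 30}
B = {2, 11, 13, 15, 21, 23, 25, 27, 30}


A \ B = elements in A but not in B
A = {4, 13, 30}
B = {2, 11, 13, 15, 21, 23, 25, 27, 30}
Remove from A any elements in B
A \ B = {4}

A \ B = {4}


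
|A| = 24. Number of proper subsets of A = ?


Total subsets = 2^n = 2^24 = 16777216
Proper subsets exclude the set itself: 2^n - 1
= 16777216 - 1
= 16777215

Number of proper subsets = 16777215


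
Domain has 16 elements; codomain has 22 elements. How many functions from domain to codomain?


Each of |A| = 16 inputs maps to any of |B| = 22 outputs.
# functions = |B|^|A| = 22^16
= 3011361496339065143296

Number of functions = 3011361496339065143296


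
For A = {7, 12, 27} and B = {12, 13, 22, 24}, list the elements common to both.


A ∩ B = elements in both A and B
A = {7, 12, 27}
B = {12, 13, 22, 24}
A ∩ B = {12}

A ∩ B = {12}


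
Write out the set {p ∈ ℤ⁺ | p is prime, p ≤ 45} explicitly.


Checking each candidate:
Condition: primes ≤ 45
Result = {2, 3, 5, 7, 11, 13, 17, 19, 23, 29, 31, 37, 41, 43}

{2, 3, 5, 7, 11, 13, 17, 19, 23, 29, 31, 37, 41, 43}


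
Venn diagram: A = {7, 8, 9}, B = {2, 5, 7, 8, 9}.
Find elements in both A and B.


A = {7, 8, 9}
B = {2, 5, 7, 8, 9}
Region: in both A and B
Elements: {7, 8, 9}

Elements in both A and B: {7, 8, 9}


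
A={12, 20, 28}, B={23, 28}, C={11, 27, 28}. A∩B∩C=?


A ∩ B = {28}
(A ∩ B) ∩ C = {28}

A ∩ B ∩ C = {28}


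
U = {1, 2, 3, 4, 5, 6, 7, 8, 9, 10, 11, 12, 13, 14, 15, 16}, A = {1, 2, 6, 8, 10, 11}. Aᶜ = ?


Aᶜ = U \ A = elements in U but not in A
U = {1, 2, 3, 4, 5, 6, 7, 8, 9, 10, 11, 12, 13, 14, 15, 16}
A = {1, 2, 6, 8, 10, 11}
Aᶜ = {3, 4, 5, 7, 9, 12, 13, 14, 15, 16}

Aᶜ = {3, 4, 5, 7, 9, 12, 13, 14, 15, 16}


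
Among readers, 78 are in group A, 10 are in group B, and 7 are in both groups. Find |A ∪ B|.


|A ∪ B| = |A| + |B| - |A ∩ B|
= 78 + 10 - 7
= 81

|A ∪ B| = 81


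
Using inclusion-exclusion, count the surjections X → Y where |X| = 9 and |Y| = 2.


n = |X| = 9, k = |Y| = 2. Surjections via inclusion-exclusion:
S(n,k) = Σ(-1)^i × C(k,i) × (k-i)^n, i=0 to k
i=0: (-1)^0×C(2,0)×2^9 = 512
i=1: (-1)^1×C(2,1)×1^9 = -2
i=2: (-1)^2×C(2,2)×0^9 = 0
Total = 510

Number of surjections = 510


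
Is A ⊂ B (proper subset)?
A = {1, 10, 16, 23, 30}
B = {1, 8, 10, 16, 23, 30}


A ⊂ B requires: A ⊆ B AND A ≠ B.
A ⊆ B? Yes
A = B? No
A ⊂ B: Yes (A is a proper subset of B)

Yes, A ⊂ B


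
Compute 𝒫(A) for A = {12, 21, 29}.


|A| = 3, so |P(A)| = 2^3 = 8
Enumerate subsets by cardinality (0 to 3):
∅, {12}, {21}, {29}, {12, 21}, {12, 29}, {21, 29}, {12, 21, 29}

P(A) has 8 subsets: ∅, {12}, {21}, {29}, {12, 21}, {12, 29}, {21, 29}, {12, 21, 29}


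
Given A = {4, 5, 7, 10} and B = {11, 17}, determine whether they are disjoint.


Disjoint means A ∩ B = ∅.
A ∩ B = ∅
A ∩ B = ∅, so A and B are disjoint.

Yes, A and B are disjoint


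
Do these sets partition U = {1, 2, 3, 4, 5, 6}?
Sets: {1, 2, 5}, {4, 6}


A partition requires: (1) non-empty parts, (2) pairwise disjoint, (3) union = U
Parts: {1, 2, 5}, {4, 6}
Union of parts: {1, 2, 4, 5, 6}
U = {1, 2, 3, 4, 5, 6}
All non-empty? True
Pairwise disjoint? True
Covers U? False

No, not a valid partition


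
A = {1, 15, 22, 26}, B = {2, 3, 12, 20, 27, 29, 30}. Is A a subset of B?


A ⊆ B means every element of A is in B.
Elements in A not in B: {1, 15, 22, 26}
So A ⊄ B.

No, A ⊄ B


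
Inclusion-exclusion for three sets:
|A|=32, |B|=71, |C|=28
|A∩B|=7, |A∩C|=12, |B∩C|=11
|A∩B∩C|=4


|A∪B∪C| = |A|+|B|+|C| - |A∩B|-|A∩C|-|B∩C| + |A∩B∩C|
= 32+71+28 - 7-12-11 + 4
= 131 - 30 + 4
= 105

|A ∪ B ∪ C| = 105


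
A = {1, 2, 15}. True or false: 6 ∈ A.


A = {1, 2, 15}
Checking if 6 is in A
6 is not in A → False

6 ∉ A


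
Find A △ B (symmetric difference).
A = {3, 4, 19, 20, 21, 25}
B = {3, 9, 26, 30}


A △ B = (A \ B) ∪ (B \ A) = elements in exactly one of A or B
A \ B = {4, 19, 20, 21, 25}
B \ A = {9, 26, 30}
A △ B = {4, 9, 19, 20, 21, 25, 26, 30}

A △ B = {4, 9, 19, 20, 21, 25, 26, 30}


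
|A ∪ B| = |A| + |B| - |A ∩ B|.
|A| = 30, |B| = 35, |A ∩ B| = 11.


|A ∪ B| = |A| + |B| - |A ∩ B|
= 30 + 35 - 11
= 54

|A ∪ B| = 54


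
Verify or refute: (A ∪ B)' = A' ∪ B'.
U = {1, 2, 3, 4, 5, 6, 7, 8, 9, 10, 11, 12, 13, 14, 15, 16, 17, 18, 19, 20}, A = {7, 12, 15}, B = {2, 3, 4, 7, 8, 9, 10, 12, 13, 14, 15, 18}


LHS: A ∪ B = {2, 3, 4, 7, 8, 9, 10, 12, 13, 14, 15, 18}
(A ∪ B)' = U \ (A ∪ B) = {1, 5, 6, 11, 16, 17, 19, 20}
A' = {1, 2, 3, 4, 5, 6, 8, 9, 10, 11, 13, 14, 16, 17, 18, 19, 20}, B' = {1, 5, 6, 11, 16, 17, 19, 20}
Claimed RHS: A' ∪ B' = {1, 2, 3, 4, 5, 6, 8, 9, 10, 11, 13, 14, 16, 17, 18, 19, 20}
Identity is INVALID: LHS = {1, 5, 6, 11, 16, 17, 19, 20} but the RHS claimed here equals {1, 2, 3, 4, 5, 6, 8, 9, 10, 11, 13, 14, 16, 17, 18, 19, 20}. The correct form is (A ∪ B)' = A' ∩ B'.

Identity is invalid: (A ∪ B)' = {1, 5, 6, 11, 16, 17, 19, 20} but A' ∪ B' = {1, 2, 3, 4, 5, 6, 8, 9, 10, 11, 13, 14, 16, 17, 18, 19, 20}. The correct De Morgan law is (A ∪ B)' = A' ∩ B'.


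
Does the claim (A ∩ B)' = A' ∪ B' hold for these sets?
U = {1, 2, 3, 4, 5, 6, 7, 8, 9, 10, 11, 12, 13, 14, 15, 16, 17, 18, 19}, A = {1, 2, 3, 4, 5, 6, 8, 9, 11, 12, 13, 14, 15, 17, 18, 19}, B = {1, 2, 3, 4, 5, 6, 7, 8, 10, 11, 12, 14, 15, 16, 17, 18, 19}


LHS: A ∩ B = {1, 2, 3, 4, 5, 6, 8, 11, 12, 14, 15, 17, 18, 19}
(A ∩ B)' = U \ (A ∩ B) = {7, 9, 10, 13, 16}
A' = {7, 10, 16}, B' = {9, 13}
Claimed RHS: A' ∪ B' = {7, 9, 10, 13, 16}
Identity is VALID: LHS = RHS = {7, 9, 10, 13, 16} ✓

Identity is valid. (A ∩ B)' = A' ∪ B' = {7, 9, 10, 13, 16}


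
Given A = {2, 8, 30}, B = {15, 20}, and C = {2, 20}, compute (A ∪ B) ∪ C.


A ∪ B = {2, 8, 15, 20, 30}
(A ∪ B) ∪ C = {2, 8, 15, 20, 30}

A ∪ B ∪ C = {2, 8, 15, 20, 30}


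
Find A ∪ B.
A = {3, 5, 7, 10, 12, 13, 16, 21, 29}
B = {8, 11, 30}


A ∪ B = all elements in A or B (or both)
A = {3, 5, 7, 10, 12, 13, 16, 21, 29}
B = {8, 11, 30}
A ∪ B = {3, 5, 7, 8, 10, 11, 12, 13, 16, 21, 29, 30}

A ∪ B = {3, 5, 7, 8, 10, 11, 12, 13, 16, 21, 29, 30}


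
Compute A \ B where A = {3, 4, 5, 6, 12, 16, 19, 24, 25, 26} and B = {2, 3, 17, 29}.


A \ B = elements in A but not in B
A = {3, 4, 5, 6, 12, 16, 19, 24, 25, 26}
B = {2, 3, 17, 29}
Remove from A any elements in B
A \ B = {4, 5, 6, 12, 16, 19, 24, 25, 26}

A \ B = {4, 5, 6, 12, 16, 19, 24, 25, 26}


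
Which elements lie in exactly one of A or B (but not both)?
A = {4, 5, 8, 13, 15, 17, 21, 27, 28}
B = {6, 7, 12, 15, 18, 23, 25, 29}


A △ B = (A \ B) ∪ (B \ A) = elements in exactly one of A or B
A \ B = {4, 5, 8, 13, 17, 21, 27, 28}
B \ A = {6, 7, 12, 18, 23, 25, 29}
A △ B = {4, 5, 6, 7, 8, 12, 13, 17, 18, 21, 23, 25, 27, 28, 29}

A △ B = {4, 5, 6, 7, 8, 12, 13, 17, 18, 21, 23, 25, 27, 28, 29}


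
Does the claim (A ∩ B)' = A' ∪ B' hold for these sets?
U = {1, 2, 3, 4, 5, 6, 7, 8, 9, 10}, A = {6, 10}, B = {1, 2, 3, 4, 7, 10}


LHS: A ∩ B = {10}
(A ∩ B)' = U \ (A ∩ B) = {1, 2, 3, 4, 5, 6, 7, 8, 9}
A' = {1, 2, 3, 4, 5, 7, 8, 9}, B' = {5, 6, 8, 9}
Claimed RHS: A' ∪ B' = {1, 2, 3, 4, 5, 6, 7, 8, 9}
Identity is VALID: LHS = RHS = {1, 2, 3, 4, 5, 6, 7, 8, 9} ✓

Identity is valid. (A ∩ B)' = A' ∪ B' = {1, 2, 3, 4, 5, 6, 7, 8, 9}


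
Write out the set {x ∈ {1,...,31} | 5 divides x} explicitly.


Checking each candidate:
Condition: multiples of 5 in {1,...,31}
Result = {5, 10, 15, 20, 25, 30}

{5, 10, 15, 20, 25, 30}


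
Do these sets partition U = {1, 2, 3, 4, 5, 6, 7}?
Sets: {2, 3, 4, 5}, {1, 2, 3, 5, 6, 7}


A partition requires: (1) non-empty parts, (2) pairwise disjoint, (3) union = U
Parts: {2, 3, 4, 5}, {1, 2, 3, 5, 6, 7}
Union of parts: {1, 2, 3, 4, 5, 6, 7}
U = {1, 2, 3, 4, 5, 6, 7}
All non-empty? True
Pairwise disjoint? False
Covers U? True

No, not a valid partition


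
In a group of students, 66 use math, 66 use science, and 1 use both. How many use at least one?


|A ∪ B| = |A| + |B| - |A ∩ B|
= 66 + 66 - 1
= 131

|A ∪ B| = 131


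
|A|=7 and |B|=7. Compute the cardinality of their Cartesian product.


|A × B| = |A| × |B|
= 7 × 7
= 49

|A × B| = 49


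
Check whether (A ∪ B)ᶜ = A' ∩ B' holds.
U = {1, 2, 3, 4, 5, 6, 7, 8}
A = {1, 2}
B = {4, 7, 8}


LHS: A ∪ B = {1, 2, 4, 7, 8}
(A ∪ B)' = U \ (A ∪ B) = {3, 5, 6}
A' = {3, 4, 5, 6, 7, 8}, B' = {1, 2, 3, 5, 6}
Claimed RHS: A' ∩ B' = {3, 5, 6}
Identity is VALID: LHS = RHS = {3, 5, 6} ✓

Identity is valid. (A ∪ B)' = A' ∩ B' = {3, 5, 6}


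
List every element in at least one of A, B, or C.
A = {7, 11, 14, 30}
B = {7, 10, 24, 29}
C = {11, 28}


A ∪ B = {7, 10, 11, 14, 24, 29, 30}
(A ∪ B) ∪ C = {7, 10, 11, 14, 24, 28, 29, 30}

A ∪ B ∪ C = {7, 10, 11, 14, 24, 28, 29, 30}


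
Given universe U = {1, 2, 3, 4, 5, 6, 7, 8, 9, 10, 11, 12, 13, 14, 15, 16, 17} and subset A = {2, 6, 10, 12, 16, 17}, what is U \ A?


Aᶜ = U \ A = elements in U but not in A
U = {1, 2, 3, 4, 5, 6, 7, 8, 9, 10, 11, 12, 13, 14, 15, 16, 17}
A = {2, 6, 10, 12, 16, 17}
Aᶜ = {1, 3, 4, 5, 7, 8, 9, 11, 13, 14, 15}

Aᶜ = {1, 3, 4, 5, 7, 8, 9, 11, 13, 14, 15}


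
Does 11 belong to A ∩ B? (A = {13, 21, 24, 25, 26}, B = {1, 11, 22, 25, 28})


A = {13, 21, 24, 25, 26}, B = {1, 11, 22, 25, 28}
A ∩ B = elements in both A and B
A ∩ B = {25}
Checking if 11 ∈ A ∩ B
11 is not in A ∩ B → False

11 ∉ A ∩ B


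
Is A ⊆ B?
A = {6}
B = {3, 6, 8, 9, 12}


A ⊆ B means every element of A is in B.
All elements of A are in B.
So A ⊆ B.

Yes, A ⊆ B


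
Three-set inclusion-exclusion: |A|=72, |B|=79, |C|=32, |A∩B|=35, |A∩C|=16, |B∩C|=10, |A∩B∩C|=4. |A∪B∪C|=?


|A∪B∪C| = |A|+|B|+|C| - |A∩B|-|A∩C|-|B∩C| + |A∩B∩C|
= 72+79+32 - 35-16-10 + 4
= 183 - 61 + 4
= 126

|A ∪ B ∪ C| = 126


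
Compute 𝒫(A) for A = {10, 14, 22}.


|A| = 3, so |P(A)| = 2^3 = 8
Enumerate subsets by cardinality (0 to 3):
∅, {10}, {14}, {22}, {10, 14}, {10, 22}, {14, 22}, {10, 14, 22}

P(A) has 8 subsets: ∅, {10}, {14}, {22}, {10, 14}, {10, 22}, {14, 22}, {10, 14, 22}


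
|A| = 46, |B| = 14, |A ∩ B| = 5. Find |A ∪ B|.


|A ∪ B| = |A| + |B| - |A ∩ B|
= 46 + 14 - 5
= 55

|A ∪ B| = 55


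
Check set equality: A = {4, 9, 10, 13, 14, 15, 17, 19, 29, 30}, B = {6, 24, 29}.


Two sets are equal iff they have exactly the same elements.
A = {4, 9, 10, 13, 14, 15, 17, 19, 29, 30}
B = {6, 24, 29}
Differences: {4, 6, 9, 10, 13, 14, 15, 17, 19, 24, 30}
A ≠ B

No, A ≠ B


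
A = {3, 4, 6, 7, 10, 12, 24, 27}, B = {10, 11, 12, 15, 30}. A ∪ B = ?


A ∪ B = all elements in A or B (or both)
A = {3, 4, 6, 7, 10, 12, 24, 27}
B = {10, 11, 12, 15, 30}
A ∪ B = {3, 4, 6, 7, 10, 11, 12, 15, 24, 27, 30}

A ∪ B = {3, 4, 6, 7, 10, 11, 12, 15, 24, 27, 30}


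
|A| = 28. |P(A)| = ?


Number of subsets = 2^n
= 2^28
= 268435456

|P(A)| = 268435456


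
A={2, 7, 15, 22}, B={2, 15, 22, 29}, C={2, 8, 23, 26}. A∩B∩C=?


A ∩ B = {2, 15, 22}
(A ∩ B) ∩ C = {2}

A ∩ B ∩ C = {2}


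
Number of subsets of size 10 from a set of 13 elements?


C(n,k) = n! / (k!(n-k)!)
C(13,10) = 13! / (10!3!)
= 286

C(13,10) = 286


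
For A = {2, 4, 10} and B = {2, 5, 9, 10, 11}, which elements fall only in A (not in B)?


A = {2, 4, 10}
B = {2, 5, 9, 10, 11}
Region: only in A (not in B)
Elements: {4}

Elements only in A (not in B): {4}


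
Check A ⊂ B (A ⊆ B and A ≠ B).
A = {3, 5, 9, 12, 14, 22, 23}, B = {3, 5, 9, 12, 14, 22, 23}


A ⊂ B requires: A ⊆ B AND A ≠ B.
A ⊆ B? Yes
A = B? Yes
A = B, so A is not a PROPER subset.

No, A is not a proper subset of B


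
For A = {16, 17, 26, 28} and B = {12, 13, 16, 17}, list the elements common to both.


A ∩ B = elements in both A and B
A = {16, 17, 26, 28}
B = {12, 13, 16, 17}
A ∩ B = {16, 17}

A ∩ B = {16, 17}


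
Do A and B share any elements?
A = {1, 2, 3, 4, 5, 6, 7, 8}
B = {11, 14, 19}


Disjoint means A ∩ B = ∅.
A ∩ B = ∅
A ∩ B = ∅, so A and B are disjoint.

No — A and B share no elements (A ∩ B = ∅), so they are disjoint


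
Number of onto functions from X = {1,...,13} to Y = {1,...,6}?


n = |X| = 13, k = |Y| = 6. Surjections via inclusion-exclusion:
S(n,k) = Σ(-1)^i × C(k,i) × (k-i)^n, i=0 to k
i=0: (-1)^0×C(6,0)×6^13 = 13060694016
i=1: (-1)^1×C(6,1)×5^13 = -7324218750
i=2: (-1)^2×C(6,2)×4^13 = 1006632960
i=3: (-1)^3×C(6,3)×3^13 = -31886460
i=4: (-1)^4×C(6,4)×2^13 = 122880
i=5: (-1)^5×C(6,5)×1^13 = -6
i=6: (-1)^6×C(6,6)×0^13 = 0
Total = 6711344640

Number of surjections = 6711344640


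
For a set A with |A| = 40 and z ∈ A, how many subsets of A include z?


Subsets of A containing z correspond to subsets of A \ {z}, which has 39 elements.
Count = 2^(n-1) = 2^39
= 549755813888

Number of subsets containing z = 549755813888


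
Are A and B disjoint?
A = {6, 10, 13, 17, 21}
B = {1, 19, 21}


Disjoint means A ∩ B = ∅.
A ∩ B = {21}
A ∩ B ≠ ∅, so A and B are NOT disjoint.

No, A and B are not disjoint (A ∩ B = {21})


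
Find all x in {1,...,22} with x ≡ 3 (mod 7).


Checking each candidate:
Condition: x in {1,...,22} with x ≡ 3 (mod 7)
Result = {3, 10, 17}

{3, 10, 17}


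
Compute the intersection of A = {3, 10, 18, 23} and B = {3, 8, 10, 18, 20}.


A ∩ B = elements in both A and B
A = {3, 10, 18, 23}
B = {3, 8, 10, 18, 20}
A ∩ B = {3, 10, 18}

A ∩ B = {3, 10, 18}


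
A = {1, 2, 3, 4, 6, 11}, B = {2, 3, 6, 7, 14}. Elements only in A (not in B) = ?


A = {1, 2, 3, 4, 6, 11}
B = {2, 3, 6, 7, 14}
Region: only in A (not in B)
Elements: {1, 4, 11}

Elements only in A (not in B): {1, 4, 11}


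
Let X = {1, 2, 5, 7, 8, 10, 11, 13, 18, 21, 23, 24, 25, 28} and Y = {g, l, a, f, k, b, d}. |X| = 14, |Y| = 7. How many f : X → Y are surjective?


n = |X| = 14, k = |Y| = 7. Surjections via inclusion-exclusion:
S(n,k) = Σ(-1)^i × C(k,i) × (k-i)^n, i=0 to k
i=0: (-1)^0×C(7,0)×7^14 = 678223072849
i=1: (-1)^1×C(7,1)×6^14 = -548549148672
i=2: (-1)^2×C(7,2)×5^14 = 128173828125
i=3: (-1)^3×C(7,3)×4^14 = -9395240960
i=4: (-1)^4×C(7,4)×3^14 = 167403915
i=5: (-1)^5×C(7,5)×2^14 = -344064
i=6: (-1)^6×C(7,6)×1^14 = 7
i=7: (-1)^7×C(7,7)×0^14 = 0
Total = 248619571200

Number of surjections = 248619571200


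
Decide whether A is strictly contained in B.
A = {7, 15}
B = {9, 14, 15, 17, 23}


A ⊂ B requires: A ⊆ B AND A ≠ B.
A ⊆ B? No
A ⊄ B, so A is not a proper subset.

No, A is not a proper subset of B


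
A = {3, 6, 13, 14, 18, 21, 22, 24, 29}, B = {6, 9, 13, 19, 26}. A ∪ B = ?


A ∪ B = all elements in A or B (or both)
A = {3, 6, 13, 14, 18, 21, 22, 24, 29}
B = {6, 9, 13, 19, 26}
A ∪ B = {3, 6, 9, 13, 14, 18, 19, 21, 22, 24, 26, 29}

A ∪ B = {3, 6, 9, 13, 14, 18, 19, 21, 22, 24, 26, 29}


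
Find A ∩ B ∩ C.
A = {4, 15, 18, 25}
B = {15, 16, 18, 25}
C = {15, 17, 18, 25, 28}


A ∩ B = {15, 18, 25}
(A ∩ B) ∩ C = {15, 18, 25}

A ∩ B ∩ C = {15, 18, 25}


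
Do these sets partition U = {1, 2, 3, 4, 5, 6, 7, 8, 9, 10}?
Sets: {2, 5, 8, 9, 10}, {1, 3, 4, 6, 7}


A partition requires: (1) non-empty parts, (2) pairwise disjoint, (3) union = U
Parts: {2, 5, 8, 9, 10}, {1, 3, 4, 6, 7}
Union of parts: {1, 2, 3, 4, 5, 6, 7, 8, 9, 10}
U = {1, 2, 3, 4, 5, 6, 7, 8, 9, 10}
All non-empty? True
Pairwise disjoint? True
Covers U? True

Yes, valid partition


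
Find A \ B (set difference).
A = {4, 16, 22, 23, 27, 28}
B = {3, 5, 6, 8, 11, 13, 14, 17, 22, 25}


A \ B = elements in A but not in B
A = {4, 16, 22, 23, 27, 28}
B = {3, 5, 6, 8, 11, 13, 14, 17, 22, 25}
Remove from A any elements in B
A \ B = {4, 16, 23, 27, 28}

A \ B = {4, 16, 23, 27, 28}


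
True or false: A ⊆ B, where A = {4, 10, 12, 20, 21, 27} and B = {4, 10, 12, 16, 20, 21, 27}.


A ⊆ B means every element of A is in B.
All elements of A are in B.
So A ⊆ B.

Yes, A ⊆ B


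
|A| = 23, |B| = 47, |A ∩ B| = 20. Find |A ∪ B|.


|A ∪ B| = |A| + |B| - |A ∩ B|
= 23 + 47 - 20
= 50

|A ∪ B| = 50


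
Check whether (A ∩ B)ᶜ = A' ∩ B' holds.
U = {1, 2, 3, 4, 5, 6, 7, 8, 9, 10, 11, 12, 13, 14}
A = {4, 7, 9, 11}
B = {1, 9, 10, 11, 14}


LHS: A ∩ B = {9, 11}
(A ∩ B)' = U \ (A ∩ B) = {1, 2, 3, 4, 5, 6, 7, 8, 10, 12, 13, 14}
A' = {1, 2, 3, 5, 6, 8, 10, 12, 13, 14}, B' = {2, 3, 4, 5, 6, 7, 8, 12, 13}
Claimed RHS: A' ∩ B' = {2, 3, 5, 6, 8, 12, 13}
Identity is INVALID: LHS = {1, 2, 3, 4, 5, 6, 7, 8, 10, 12, 13, 14} but the RHS claimed here equals {2, 3, 5, 6, 8, 12, 13}. The correct form is (A ∩ B)' = A' ∪ B'.

Identity is invalid: (A ∩ B)' = {1, 2, 3, 4, 5, 6, 7, 8, 10, 12, 13, 14} but A' ∩ B' = {2, 3, 5, 6, 8, 12, 13}. The correct De Morgan law is (A ∩ B)' = A' ∪ B'.


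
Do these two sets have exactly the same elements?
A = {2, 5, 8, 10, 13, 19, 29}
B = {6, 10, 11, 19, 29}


Two sets are equal iff they have exactly the same elements.
A = {2, 5, 8, 10, 13, 19, 29}
B = {6, 10, 11, 19, 29}
Differences: {2, 5, 6, 8, 11, 13}
A ≠ B

No, A ≠ B


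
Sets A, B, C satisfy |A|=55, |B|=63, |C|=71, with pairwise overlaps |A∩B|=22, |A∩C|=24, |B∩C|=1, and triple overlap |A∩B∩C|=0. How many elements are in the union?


|A∪B∪C| = |A|+|B|+|C| - |A∩B|-|A∩C|-|B∩C| + |A∩B∩C|
= 55+63+71 - 22-24-1 + 0
= 189 - 47 + 0
= 142

|A ∪ B ∪ C| = 142


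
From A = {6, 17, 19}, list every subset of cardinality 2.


|A| = 3, so A has C(3,2) = 3 subsets of size 2.
Enumerate by choosing 2 elements from A at a time:
{6, 17}, {6, 19}, {17, 19}

2-element subsets (3 total): {6, 17}, {6, 19}, {17, 19}


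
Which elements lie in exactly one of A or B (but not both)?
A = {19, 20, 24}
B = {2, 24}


A △ B = (A \ B) ∪ (B \ A) = elements in exactly one of A or B
A \ B = {19, 20}
B \ A = {2}
A △ B = {2, 19, 20}

A △ B = {2, 19, 20}


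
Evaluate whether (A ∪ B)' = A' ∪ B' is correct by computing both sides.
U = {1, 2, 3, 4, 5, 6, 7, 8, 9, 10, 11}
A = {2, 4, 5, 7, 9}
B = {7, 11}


LHS: A ∪ B = {2, 4, 5, 7, 9, 11}
(A ∪ B)' = U \ (A ∪ B) = {1, 3, 6, 8, 10}
A' = {1, 3, 6, 8, 10, 11}, B' = {1, 2, 3, 4, 5, 6, 8, 9, 10}
Claimed RHS: A' ∪ B' = {1, 2, 3, 4, 5, 6, 8, 9, 10, 11}
Identity is INVALID: LHS = {1, 3, 6, 8, 10} but the RHS claimed here equals {1, 2, 3, 4, 5, 6, 8, 9, 10, 11}. The correct form is (A ∪ B)' = A' ∩ B'.

Identity is invalid: (A ∪ B)' = {1, 3, 6, 8, 10} but A' ∪ B' = {1, 2, 3, 4, 5, 6, 8, 9, 10, 11}. The correct De Morgan law is (A ∪ B)' = A' ∩ B'.


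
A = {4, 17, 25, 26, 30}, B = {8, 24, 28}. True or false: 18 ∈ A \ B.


A = {4, 17, 25, 26, 30}, B = {8, 24, 28}
A \ B = elements in A but not in B
A \ B = {4, 17, 25, 26, 30}
Checking if 18 ∈ A \ B
18 is not in A \ B → False

18 ∉ A \ B


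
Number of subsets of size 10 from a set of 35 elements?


C(n,k) = n! / (k!(n-k)!)
C(35,10) = 35! / (10!25!)
= 183579396

C(35,10) = 183579396


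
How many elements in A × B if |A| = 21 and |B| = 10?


|A × B| = |A| × |B|
= 21 × 10
= 210

|A × B| = 210
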